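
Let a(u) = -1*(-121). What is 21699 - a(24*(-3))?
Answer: 21578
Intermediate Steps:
a(u) = 121
21699 - a(24*(-3)) = 21699 - 1*121 = 21699 - 121 = 21578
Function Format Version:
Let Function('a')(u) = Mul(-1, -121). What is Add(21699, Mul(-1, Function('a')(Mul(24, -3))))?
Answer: 21578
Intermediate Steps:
Function('a')(u) = 121
Add(21699, Mul(-1, Function('a')(Mul(24, -3)))) = Add(21699, Mul(-1, 121)) = Add(21699, -121) = 21578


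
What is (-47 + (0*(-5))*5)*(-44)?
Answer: 2068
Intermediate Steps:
(-47 + (0*(-5))*5)*(-44) = (-47 + 0*5)*(-44) = (-47 + 0)*(-44) = -47*(-44) = 2068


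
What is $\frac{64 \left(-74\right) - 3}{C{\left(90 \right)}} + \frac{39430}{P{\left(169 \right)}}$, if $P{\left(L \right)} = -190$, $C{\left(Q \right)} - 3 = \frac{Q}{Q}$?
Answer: $- \frac{105813}{76} \approx -1392.3$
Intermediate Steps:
$C{\left(Q \right)} = 4$ ($C{\left(Q \right)} = 3 + \frac{Q}{Q} = 3 + 1 = 4$)
$\frac{64 \left(-74\right) - 3}{C{\left(90 \right)}} + \frac{39430}{P{\left(169 \right)}} = \frac{64 \left(-74\right) - 3}{4} + \frac{39430}{-190} = \left(-4736 - 3\right) \frac{1}{4} + 39430 \left(- \frac{1}{190}\right) = \left(-4739\right) \frac{1}{4} - \frac{3943}{19} = - \frac{4739}{4} - \frac{3943}{19} = - \frac{105813}{76}$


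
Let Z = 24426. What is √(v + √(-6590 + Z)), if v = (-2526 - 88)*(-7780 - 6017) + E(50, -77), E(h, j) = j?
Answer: √(36065281 + 14*√91) ≈ 6005.4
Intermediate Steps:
v = 36065281 (v = (-2526 - 88)*(-7780 - 6017) - 77 = -2614*(-13797) - 77 = 36065358 - 77 = 36065281)
√(v + √(-6590 + Z)) = √(36065281 + √(-6590 + 24426)) = √(36065281 + √17836) = √(36065281 + 14*√91)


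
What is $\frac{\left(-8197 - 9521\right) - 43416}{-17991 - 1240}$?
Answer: $\frac{61134}{19231} \approx 3.1789$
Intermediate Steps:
$\frac{\left(-8197 - 9521\right) - 43416}{-17991 - 1240} = \frac{-17718 - 43416}{-19231} = \left(-61134\right) \left(- \frac{1}{19231}\right) = \frac{61134}{19231}$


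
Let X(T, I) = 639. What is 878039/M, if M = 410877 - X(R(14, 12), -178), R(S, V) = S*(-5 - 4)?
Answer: 878039/410238 ≈ 2.1403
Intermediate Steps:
R(S, V) = -9*S (R(S, V) = S*(-9) = -9*S)
M = 410238 (M = 410877 - 1*639 = 410877 - 639 = 410238)
878039/M = 878039/410238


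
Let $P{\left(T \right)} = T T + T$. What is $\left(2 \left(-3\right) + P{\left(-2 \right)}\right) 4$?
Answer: $-16$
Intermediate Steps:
$P{\left(T \right)} = T + T^{2}$ ($P{\left(T \right)} = T^{2} + T = T + T^{2}$)
$\left(2 \left(-3\right) + P{\left(-2 \right)}\right) 4 = \left(2 \left(-3\right) - 2 \left(1 - 2\right)\right) 4 = \left(-6 - -2\right) 4 = \left(-6 + 2\right) 4 = \left(-4\right) 4 = -16$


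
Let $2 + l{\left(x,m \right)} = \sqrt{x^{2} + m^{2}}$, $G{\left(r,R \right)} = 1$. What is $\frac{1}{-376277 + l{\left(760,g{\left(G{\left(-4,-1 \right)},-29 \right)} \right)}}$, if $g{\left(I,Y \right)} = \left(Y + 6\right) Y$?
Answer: $- \frac{376279}{141584863352} - \frac{\sqrt{1022489}}{141584863352} \approx -2.6648 \cdot 10^{-6}$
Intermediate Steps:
$g{\left(I,Y \right)} = Y \left(6 + Y\right)$ ($g{\left(I,Y \right)} = \left(6 + Y\right) Y = Y \left(6 + Y\right)$)
$l{\left(x,m \right)} = -2 + \sqrt{m^{2} + x^{2}}$ ($l{\left(x,m \right)} = -2 + \sqrt{x^{2} + m^{2}} = -2 + \sqrt{m^{2} + x^{2}}$)
$\frac{1}{-376277 + l{\left(760,g{\left(G{\left(-4,-1 \right)},-29 \right)} \right)}} = \frac{1}{-376277 - \left(2 - \sqrt{\left(- 29 \left(6 - 29\right)\right)^{2} + 760^{2}}\right)} = \frac{1}{-376277 - \left(2 - \sqrt{\left(\left(-29\right) \left(-23\right)\right)^{2} + 577600}\right)} = \frac{1}{-376277 - \left(2 - \sqrt{667^{2} + 577600}\right)} = \frac{1}{-376277 - \left(2 - \sqrt{444889 + 577600}\right)} = \frac{1}{-376277 - \left(2 - \sqrt{1022489}\right)} = \frac{1}{-376279 + \sqrt{1022489}}$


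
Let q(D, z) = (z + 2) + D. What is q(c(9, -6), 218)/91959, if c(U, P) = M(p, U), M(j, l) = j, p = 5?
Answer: 75/30653 ≈ 0.0024467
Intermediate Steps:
c(U, P) = 5
q(D, z) = 2 + D + z (q(D, z) = (2 + z) + D = 2 + D + z)
q(c(9, -6), 218)/91959 = (2 + 5 + 218)/91959 = 225*(1/91959) = 75/30653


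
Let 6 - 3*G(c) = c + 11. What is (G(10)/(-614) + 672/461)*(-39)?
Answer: -16181607/283054 ≈ -57.168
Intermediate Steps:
G(c) = -5/3 - c/3 (G(c) = 2 - (c + 11)/3 = 2 - (11 + c)/3 = 2 + (-11/3 - c/3) = -5/3 - c/3)
(G(10)/(-614) + 672/461)*(-39) = ((-5/3 - ⅓*10)/(-614) + 672/461)*(-39) = ((-5/3 - 10/3)*(-1/614) + 672*(1/461))*(-39) = (-5*(-1/614) + 672/461)*(-39) = (5/614 + 672/461)*(-39) = (414913/283054)*(-39) = -16181607/283054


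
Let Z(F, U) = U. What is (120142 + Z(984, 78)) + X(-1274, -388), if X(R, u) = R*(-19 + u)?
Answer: 638738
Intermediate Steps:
(120142 + Z(984, 78)) + X(-1274, -388) = (120142 + 78) - 1274*(-19 - 388) = 120220 - 1274*(-407) = 120220 + 518518 = 638738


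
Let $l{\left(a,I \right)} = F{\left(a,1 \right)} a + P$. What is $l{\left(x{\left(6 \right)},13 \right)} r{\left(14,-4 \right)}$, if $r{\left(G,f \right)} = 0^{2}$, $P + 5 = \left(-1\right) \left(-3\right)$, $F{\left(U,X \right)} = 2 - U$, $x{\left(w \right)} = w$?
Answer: $0$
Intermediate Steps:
$P = -2$ ($P = -5 - -3 = -5 + 3 = -2$)
$r{\left(G,f \right)} = 0$
$l{\left(a,I \right)} = -2 + a \left(2 - a\right)$ ($l{\left(a,I \right)} = \left(2 - a\right) a - 2 = a \left(2 - a\right) - 2 = -2 + a \left(2 - a\right)$)
$l{\left(x{\left(6 \right)},13 \right)} r{\left(14,-4 \right)} = \left(-2 - 6 \left(-2 + 6\right)\right) 0 = \left(-2 - 6 \cdot 4\right) 0 = \left(-2 - 24\right) 0 = \left(-26\right) 0 = 0$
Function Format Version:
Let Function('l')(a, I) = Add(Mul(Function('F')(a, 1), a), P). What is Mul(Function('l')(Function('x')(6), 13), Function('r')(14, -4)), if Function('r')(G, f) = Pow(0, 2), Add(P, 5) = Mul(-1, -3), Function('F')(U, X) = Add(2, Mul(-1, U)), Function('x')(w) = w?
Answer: 0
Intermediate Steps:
P = -2 (P = Add(-5, Mul(-1, -3)) = Add(-5, 3) = -2)
Function('r')(G, f) = 0
Function('l')(a, I) = Add(-2, Mul(a, Add(2, Mul(-1, a)))) (Function('l')(a, I) = Add(Mul(Add(2, Mul(-1, a)), a), -2) = Add(Mul(a, Add(2, Mul(-1, a))), -2) = Add(-2, Mul(a, Add(2, Mul(-1, a)))))
Mul(Function('l')(Function('x')(6), 13), Function('r')(14, -4)) = Mul(Add(-2, Mul(-1, 6, Add(-2, 6))), 0) = Mul(Add(-2, Mul(-1, 6, 4)), 0) = Mul(Add(-2, -24), 0) = Mul(-26, 0) = 0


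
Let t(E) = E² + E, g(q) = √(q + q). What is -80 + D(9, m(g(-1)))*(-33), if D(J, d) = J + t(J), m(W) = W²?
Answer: -3347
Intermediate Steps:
g(q) = √2*√q (g(q) = √(2*q) = √2*√q)
t(E) = E + E²
D(J, d) = J + J*(1 + J)
-80 + D(9, m(g(-1)))*(-33) = -80 + (9*(2 + 9))*(-33) = -80 + (9*11)*(-33) = -80 + 99*(-33) = -80 - 3267 = -3347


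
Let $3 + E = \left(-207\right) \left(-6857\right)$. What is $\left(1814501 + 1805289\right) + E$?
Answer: $5039186$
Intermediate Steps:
$E = 1419396$ ($E = -3 - -1419399 = -3 + 1419399 = 1419396$)
$\left(1814501 + 1805289\right) + E = \left(1814501 + 1805289\right) + 1419396 = 3619790 + 1419396 = 5039186$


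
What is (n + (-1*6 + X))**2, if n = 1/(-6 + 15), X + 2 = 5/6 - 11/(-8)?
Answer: 167281/5184 ≈ 32.269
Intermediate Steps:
X = 5/24 (X = -2 + (5/6 - 11/(-8)) = -2 + (5*(1/6) - 11*(-1/8)) = -2 + (5/6 + 11/8) = -2 + 53/24 = 5/24 ≈ 0.20833)
n = 1/9 ≈ 0.11111
(n + (-1*6 + X))**2 = (1/9 + (-1*6 + 5/24))**2 = (1/9 + (-6 + 5/24))**2 = (1/9 - 139/24)**2 = (-409/72)**2 = 167281/5184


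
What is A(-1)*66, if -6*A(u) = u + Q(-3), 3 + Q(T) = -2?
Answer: 66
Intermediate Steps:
Q(T) = -5 (Q(T) = -3 - 2 = -5)
A(u) = ⅚ - u/6 (A(u) = -(u - 5)/6 = -(-5 + u)/6 = ⅚ - u/6)
A(-1)*66 = (⅚ - ⅙*(-1))*66 = (⅚ + ⅙)*66 = 1*66 = 66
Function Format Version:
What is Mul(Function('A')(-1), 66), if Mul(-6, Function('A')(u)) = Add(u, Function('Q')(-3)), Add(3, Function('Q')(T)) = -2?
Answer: 66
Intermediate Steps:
Function('Q')(T) = -5 (Function('Q')(T) = Add(-3, -2) = -5)
Function('A')(u) = Add(Rational(5, 6), Mul(Rational(-1, 6), u)) (Function('A')(u) = Mul(Rational(-1, 6), Add(u, -5)) = Mul(Rational(-1, 6), Add(-5, u)) = Add(Rational(5, 6), Mul(Rational(-1, 6), u)))
Mul(Function('A')(-1), 66) = Mul(Add(Rational(5, 6), Mul(Rational(-1, 6), -1)), 66) = Mul(Add(Rational(5, 6), Rational(1, 6)), 66) = Mul(1, 66) = 66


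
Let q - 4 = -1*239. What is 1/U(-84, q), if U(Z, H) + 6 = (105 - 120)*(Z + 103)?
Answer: -1/291 ≈ -0.0034364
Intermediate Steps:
q = -235 (q = 4 - 1*239 = 4 - 239 = -235)
U(Z, H) = -1551 - 15*Z (U(Z, H) = -6 + (105 - 120)*(Z + 103) = -6 - 15*(103 + Z) = -6 + (-1545 - 15*Z) = -1551 - 15*Z)
1/U(-84, q) = 1/(-1551 - 15*(-84)) = 1/(-1551 + 1260) = 1/(-291) = -1/291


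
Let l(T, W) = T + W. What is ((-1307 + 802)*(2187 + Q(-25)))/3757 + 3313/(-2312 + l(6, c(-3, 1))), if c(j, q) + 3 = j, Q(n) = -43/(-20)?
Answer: -8887235/30056 ≈ -295.69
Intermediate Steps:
Q(n) = 43/20 (Q(n) = -43*(-1/20) = 43/20)
c(j, q) = -3 + j
((-1307 + 802)*(2187 + Q(-25)))/3757 + 3313/(-2312 + l(6, c(-3, 1))) = ((-1307 + 802)*(2187 + 43/20))/3757 + 3313/(-2312 + (6 + (-3 - 3))) = -505*43783/20*(1/3757) + 3313/(-2312 + (6 - 6)) = -4422083/4*1/3757 + 3313/(-2312 + 0) = -4422083/15028 + 3313/(-2312) = -4422083/15028 + 3313*(-1/2312) = -4422083/15028 - 3313/2312 = -8887235/30056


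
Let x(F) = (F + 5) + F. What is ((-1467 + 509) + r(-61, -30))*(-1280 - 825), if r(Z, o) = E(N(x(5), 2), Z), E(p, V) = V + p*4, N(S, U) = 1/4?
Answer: 2142890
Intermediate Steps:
x(F) = 5 + 2*F (x(F) = (5 + F) + F = 5 + 2*F)
N(S, U) = ¼
E(p, V) = V + 4*p
r(Z, o) = 1 + Z (r(Z, o) = Z + 4*(¼) = Z + 1 = 1 + Z)
((-1467 + 509) + r(-61, -30))*(-1280 - 825) = ((-1467 + 509) + (1 - 61))*(-1280 - 825) = (-958 - 60)*(-2105) = -1018*(-2105) = 2142890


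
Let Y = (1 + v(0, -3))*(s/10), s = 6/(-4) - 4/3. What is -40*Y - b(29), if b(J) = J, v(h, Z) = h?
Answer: -53/3 ≈ -17.667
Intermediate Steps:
s = -17/6 (s = 6*(-¼) - 4*⅓ = -3/2 - 4/3 = -17/6 ≈ -2.8333)
Y = -17/60 (Y = (1 + 0)*(-17/6/10) = 1*(-17/6*⅒) = 1*(-17/60) = -17/60 ≈ -0.28333)
-40*Y - b(29) = -40*(-17/60) - 1*29 = 34/3 - 29 = -53/3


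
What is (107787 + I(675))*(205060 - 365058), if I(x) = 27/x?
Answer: -431142770648/25 ≈ -1.7246e+10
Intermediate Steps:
(107787 + I(675))*(205060 - 365058) = (107787 + 27/675)*(205060 - 365058) = (107787 + 27*(1/675))*(-159998) = (107787 + 1/25)*(-159998) = (2694676/25)*(-159998) = -431142770648/25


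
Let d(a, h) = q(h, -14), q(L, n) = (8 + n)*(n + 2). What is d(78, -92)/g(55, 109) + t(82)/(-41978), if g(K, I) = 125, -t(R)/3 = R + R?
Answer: 1541958/2623625 ≈ 0.58772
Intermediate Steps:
q(L, n) = (2 + n)*(8 + n) (q(L, n) = (8 + n)*(2 + n) = (2 + n)*(8 + n))
d(a, h) = 72 (d(a, h) = 16 + (-14)² + 10*(-14) = 16 + 196 - 140 = 72)
t(R) = -6*R (t(R) = -3*(R + R) = -6*R)
d(78, -92)/g(55, 109) + t(82)/(-41978) = 72/125 - 6*82/(-41978) = 72*(1/125) - 492*(-1/41978) = 72/125 + 246/20989 = 1541958/2623625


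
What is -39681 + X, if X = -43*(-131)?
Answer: -34048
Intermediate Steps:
X = 5633
-39681 + X = -39681 + 5633 = -34048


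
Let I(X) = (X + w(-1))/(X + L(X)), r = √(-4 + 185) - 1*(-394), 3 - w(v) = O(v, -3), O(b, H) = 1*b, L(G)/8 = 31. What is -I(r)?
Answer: -255335/411983 - 244*√181/411983 ≈ -0.62774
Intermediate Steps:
L(G) = 248 (L(G) = 8*31 = 248)
O(b, H) = b
w(v) = 3 - v
r = 394 + √181 (r = √181 + 394 = 394 + √181 ≈ 407.45)
I(X) = (4 + X)/(248 + X) (I(X) = (X + (3 - 1*(-1)))/(X + 248) = (X + (3 + 1))/(248 + X) = (X + 4)/(248 + X) = (4 + X)/(248 + X))
-I(r) = -(4 + (394 + √181))/(248 + (394 + √181)) = -(398 + √181)/(642 + √181)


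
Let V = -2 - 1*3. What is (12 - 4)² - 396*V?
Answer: 2044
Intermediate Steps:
V = -5 (V = -2 - 3 = -5)
(12 - 4)² - 396*V = (12 - 4)² - 396*(-5) = 8² + 1980 = 64 + 1980 = 2044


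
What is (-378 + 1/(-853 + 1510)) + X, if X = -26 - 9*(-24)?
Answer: -123515/657 ≈ -188.00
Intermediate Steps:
X = 190 (X = -26 + 216 = 190)
(-378 + 1/(-853 + 1510)) + X = (-378 + 1/(-853 + 1510)) + 190 = (-378 + 1/657) + 190 = -248345/657 + 190 = -123515/657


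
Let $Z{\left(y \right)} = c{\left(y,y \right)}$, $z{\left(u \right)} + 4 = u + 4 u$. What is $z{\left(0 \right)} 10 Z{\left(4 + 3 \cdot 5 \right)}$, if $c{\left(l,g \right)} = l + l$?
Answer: $-1520$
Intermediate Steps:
$c{\left(l,g \right)} = 2 l$
$z{\left(u \right)} = -4 + 5 u$ ($z{\left(u \right)} = -4 + \left(u + 4 u\right) = -4 + 5 u$)
$Z{\left(y \right)} = 2 y$
$z{\left(0 \right)} 10 Z{\left(4 + 3 \cdot 5 \right)} = \left(-4 + 5 \cdot 0\right) 10 \cdot 2 \left(4 + 3 \cdot 5\right) = \left(-4 + 0\right) 10 \cdot 2 \left(4 + 15\right) = \left(-4\right) 10 \cdot 2 \cdot 19 = \left(-40\right) 38 = -1520$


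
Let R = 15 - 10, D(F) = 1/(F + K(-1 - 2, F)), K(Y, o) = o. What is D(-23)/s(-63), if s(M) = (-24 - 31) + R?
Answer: 1/2300 ≈ 0.00043478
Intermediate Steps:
D(F) = 1/(2*F) (D(F) = 1/(F + F) = 1/(2*F))
R = 5
s(M) = -50 (s(M) = (-24 - 31) + 5 = -55 + 5 = -50)
D(-23)/s(-63) = ((1/2)/(-23))/(-50) = ((1/2)*(-1/23))*(-1/50) = -1/46*(-1/50) = 1/2300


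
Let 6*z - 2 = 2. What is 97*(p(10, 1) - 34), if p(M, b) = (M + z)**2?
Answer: 69646/9 ≈ 7738.4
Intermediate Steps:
z = 2/3 (z = 1/3 + (1/6)*2 = 1/3 + 1/3 = 2/3 ≈ 0.66667)
p(M, b) = (2/3 + M)**2 (p(M, b) = (M + 2/3)**2 = (2/3 + M)**2)
97*(p(10, 1) - 34) = 97*((2 + 3*10)**2/9 - 34) = 97*((2 + 30)**2/9 - 34) = 97*((1/9)*32**2 - 34) = 97*((1/9)*1024 - 34) = 97*(1024/9 - 34) = 97*(718/9) = 69646/9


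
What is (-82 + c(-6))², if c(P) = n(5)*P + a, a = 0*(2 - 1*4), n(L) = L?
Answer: 12544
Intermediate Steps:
a = 0 (a = 0*(2 - 4) = 0*(-2) = 0)
c(P) = 5*P (c(P) = 5*P + 0 = 5*P)
(-82 + c(-6))² = (-82 + 5*(-6))² = (-82 - 30)² = (-112)² = 12544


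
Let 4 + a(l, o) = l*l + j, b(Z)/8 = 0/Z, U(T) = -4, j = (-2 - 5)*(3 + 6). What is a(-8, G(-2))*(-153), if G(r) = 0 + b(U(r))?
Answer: 459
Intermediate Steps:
j = -63 (j = -7*9 = -63)
b(Z) = 0 (b(Z) = 8*(0/Z) = 8*0 = 0)
G(r) = 0 (G(r) = 0 + 0 = 0)
a(l, o) = -67 + l**2 (a(l, o) = -4 + (l*l - 63) = -4 + (l**2 - 63) = -4 + (-63 + l**2) = -67 + l**2)
a(-8, G(-2))*(-153) = (-67 + (-8)**2)*(-153) = (-67 + 64)*(-153) = -3*(-153) = 459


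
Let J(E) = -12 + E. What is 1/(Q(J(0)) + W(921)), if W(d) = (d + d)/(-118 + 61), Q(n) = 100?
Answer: 19/1286 ≈ 0.014775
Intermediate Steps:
W(d) = -2*d/57 (W(d) = (2*d)/(-57) = (2*d)*(-1/57) = -2*d/57)
1/(Q(J(0)) + W(921)) = 1/(100 - 2/57*921) = 1/(100 - 614/19) = 1/(1286/19) = 19/1286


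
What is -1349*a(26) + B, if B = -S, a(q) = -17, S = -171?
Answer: 23104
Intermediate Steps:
B = 171 (B = -1*(-171) = 171)
-1349*a(26) + B = -1349*(-17) + 171 = 22933 + 171 = 23104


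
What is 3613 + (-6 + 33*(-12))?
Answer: 3211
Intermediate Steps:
3613 + (-6 + 33*(-12)) = 3613 + (-6 - 396) = 3613 - 402 = 3211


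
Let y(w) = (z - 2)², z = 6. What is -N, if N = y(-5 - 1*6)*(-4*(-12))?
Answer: -768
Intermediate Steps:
y(w) = 16 (y(w) = (6 - 2)² = 4² = 16)
N = 768 (N = 16*(-4*(-12)) = 16*48 = 768)
-N = -1*768 = -768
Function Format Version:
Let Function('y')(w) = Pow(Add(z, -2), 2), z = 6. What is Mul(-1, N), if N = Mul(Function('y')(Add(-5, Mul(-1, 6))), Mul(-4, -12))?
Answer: -768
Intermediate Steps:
Function('y')(w) = 16 (Function('y')(w) = Pow(Add(6, -2), 2) = Pow(4, 2) = 16)
N = 768 (N = Mul(16, Mul(-4, -12)) = Mul(16, 48) = 768)
Mul(-1, N) = Mul(-1, 768) = -768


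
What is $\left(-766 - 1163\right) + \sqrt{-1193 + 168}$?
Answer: $-1929 + 5 i \sqrt{41} \approx -1929.0 + 32.016 i$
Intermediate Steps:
$\left(-766 - 1163\right) + \sqrt{-1193 + 168} = \left(-766 - 1163\right) + \sqrt{-1025} = -1929 + 5 i \sqrt{41}$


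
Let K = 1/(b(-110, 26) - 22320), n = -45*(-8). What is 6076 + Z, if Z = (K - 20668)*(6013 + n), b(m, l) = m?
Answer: -2954279710213/22430 ≈ -1.3171e+8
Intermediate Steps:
n = 360
K = -1/22430 (K = 1/(-110 - 22320) = 1/(-22430) = -1/22430 ≈ -4.4583e-5)
Z = -2954415994893/22430 (Z = (-1/22430 - 20668)*(6013 + 360) = -463583241/22430*6373 = -2954415994893/22430 ≈ -1.3172e+8)
6076 + Z = 6076 - 2954415994893/22430 = -2954279710213/22430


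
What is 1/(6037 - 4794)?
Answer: 1/1243 ≈ 0.00080451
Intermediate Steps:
1/(6037 - 4794) = 1/1243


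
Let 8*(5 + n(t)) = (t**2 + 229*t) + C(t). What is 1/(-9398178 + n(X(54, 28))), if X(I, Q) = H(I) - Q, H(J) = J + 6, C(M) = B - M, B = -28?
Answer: -2/18794293 ≈ -1.0642e-7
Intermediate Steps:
C(M) = -28 - M
H(J) = 6 + J
X(I, Q) = 6 + I - Q (X(I, Q) = (6 + I) - Q = 6 + I - Q)
n(t) = -17/2 + t**2/8 + 57*t/2 (n(t) = -5 + ((t**2 + 229*t) + (-28 - t))/8 = -5 + (-28 + t**2 + 228*t)/8 = -5 + (-7/2 + t**2/8 + 57*t/2) = -17/2 + t**2/8 + 57*t/2)
1/(-9398178 + n(X(54, 28))) = 1/(-9398178 + (-17/2 + (6 + 54 - 1*28)**2/8 + 57*(6 + 54 - 1*28)/2)) = 1/(-9398178 + (-17/2 + (6 + 54 - 28)**2/8 + 57*(6 + 54 - 28)/2)) = 1/(-9398178 + (-17/2 + (1/8)*32**2 + (57/2)*32)) = 1/(-9398178 + (-17/2 + (1/8)*1024 + 912)) = 1/(-9398178 + (-17/2 + 128 + 912)) = 1/(-9398178 + 2063/2) = 1/(-18794293/2) = -2/18794293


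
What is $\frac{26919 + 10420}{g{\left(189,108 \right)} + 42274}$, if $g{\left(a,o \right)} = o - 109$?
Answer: $\frac{37339}{42273} \approx 0.88328$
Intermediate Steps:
$g{\left(a,o \right)} = -109 + o$ ($g{\left(a,o \right)} = o - 109 = -109 + o$)
$\frac{26919 + 10420}{g{\left(189,108 \right)} + 42274} = \frac{26919 + 10420}{\left(-109 + 108\right) + 42274} = \frac{37339}{-1 + 42274} = \frac{37339}{42273}$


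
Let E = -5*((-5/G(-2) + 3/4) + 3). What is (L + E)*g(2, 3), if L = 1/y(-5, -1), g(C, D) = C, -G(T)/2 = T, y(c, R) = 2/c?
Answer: -30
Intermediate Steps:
G(T) = -2*T
E = -25/2 (E = -5*((-5/((-2*(-2))) + 3/4) + 3) = -5*((-5/4 + 3*(¼)) + 3) = -5*((-5*¼ + ¾) + 3) = -5*((-5/4 + ¾) + 3) = -5*(-½ + 3) = -5*5/2 = -25/2 ≈ -12.500)
L = -5/2 (L = 1/(2/(-5)) = 1/(2*(-⅕)) = 1/(-⅖) = -5/2 ≈ -2.5000)
(L + E)*g(2, 3) = (-5/2 - 25/2)*2 = -15*2 = -30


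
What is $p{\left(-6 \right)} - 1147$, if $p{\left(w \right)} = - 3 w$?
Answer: $-1129$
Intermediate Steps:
$p{\left(-6 \right)} - 1147 = \left(-3\right) \left(-6\right) - 1147 = 18 - 1147 = -1129$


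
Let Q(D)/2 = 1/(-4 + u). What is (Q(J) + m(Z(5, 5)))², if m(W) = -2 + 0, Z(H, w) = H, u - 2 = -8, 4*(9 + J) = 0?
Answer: 121/25 ≈ 4.8400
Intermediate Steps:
J = -9 (J = -9 + (¼)*0 = -9 + 0 = -9)
u = -6 (u = 2 - 8 = -6)
m(W) = -2
Q(D) = -⅕ (Q(D) = 2/(-4 - 6) = 2/(-10) = 2*(-⅒) = -⅕)
(Q(J) + m(Z(5, 5)))² = (-⅕ - 2)² = (-11/5)² = 121/25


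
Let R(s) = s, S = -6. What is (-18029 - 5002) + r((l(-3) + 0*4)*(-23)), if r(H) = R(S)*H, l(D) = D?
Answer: -23445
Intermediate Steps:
r(H) = -6*H
(-18029 - 5002) + r((l(-3) + 0*4)*(-23)) = (-18029 - 5002) - 6*(-3 + 0*4)*(-23) = -23031 - 6*(-3 + 0)*(-23) = -23031 - (-18)*(-23) = -23031 - 6*69 = -23031 - 414 = -23445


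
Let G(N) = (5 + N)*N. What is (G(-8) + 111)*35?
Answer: 4725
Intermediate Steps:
G(N) = N*(5 + N)
(G(-8) + 111)*35 = (-8*(5 - 8) + 111)*35 = (-8*(-3) + 111)*35 = (24 + 111)*35 = 135*35 = 4725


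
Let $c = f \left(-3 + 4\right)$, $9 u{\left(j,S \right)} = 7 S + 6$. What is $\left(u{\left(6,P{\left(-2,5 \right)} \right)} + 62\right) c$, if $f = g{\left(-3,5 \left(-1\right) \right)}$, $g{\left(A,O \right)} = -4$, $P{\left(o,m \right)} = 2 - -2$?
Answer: $- \frac{2368}{9} \approx -263.11$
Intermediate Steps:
$P{\left(o,m \right)} = 4$ ($P{\left(o,m \right)} = 2 + 2 = 4$)
$u{\left(j,S \right)} = \frac{2}{3} + \frac{7 S}{9}$ ($u{\left(j,S \right)} = \frac{7 S + 6}{9} = \frac{6 + 7 S}{9} = \frac{2}{3} + \frac{7 S}{9}$)
$f = -4$
$c = -4$ ($c = - 4 \left(-3 + 4\right) = \left(-4\right) 1 = -4$)
$\left(u{\left(6,P{\left(-2,5 \right)} \right)} + 62\right) c = \left(\left(\frac{2}{3} + \frac{7}{9} \cdot 4\right) + 62\right) \left(-4\right) = \left(\left(\frac{2}{3} + \frac{28}{9}\right) + 62\right) \left(-4\right) = \left(\frac{34}{9} + 62\right) \left(-4\right) = \frac{592}{9} \left(-4\right) = - \frac{2368}{9}$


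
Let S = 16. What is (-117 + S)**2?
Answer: 10201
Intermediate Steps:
(-117 + S)**2 = (-117 + 16)**2 = (-101)**2 = 10201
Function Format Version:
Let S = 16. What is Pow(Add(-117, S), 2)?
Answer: 10201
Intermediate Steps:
Pow(Add(-117, S), 2) = Pow(Add(-117, 16), 2) = Pow(-101, 2) = 10201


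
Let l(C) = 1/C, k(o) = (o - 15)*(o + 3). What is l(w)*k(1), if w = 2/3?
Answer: -84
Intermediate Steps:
w = 2/3 (w = 2*(1/3) = 2/3 ≈ 0.66667)
k(o) = (-15 + o)*(3 + o)
l(w)*k(1) = (-45 + 1**2 - 12*1)/(2/3) = 3*(-45 + 1 - 12)/2 = (3/2)*(-56) = -84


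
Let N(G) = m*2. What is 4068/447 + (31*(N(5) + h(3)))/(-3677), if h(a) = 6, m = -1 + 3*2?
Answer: 4912108/547873 ≈ 8.9658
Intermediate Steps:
m = 5 (m = -1 + 6 = 5)
N(G) = 10 (N(G) = 5*2 = 10)
4068/447 + (31*(N(5) + h(3)))/(-3677) = 4068/447 + (31*(10 + 6))/(-3677) = 4068*(1/447) + (31*16)*(-1/3677) = 1356/149 + 496*(-1/3677) = 1356/149 - 496/3677 = 4912108/547873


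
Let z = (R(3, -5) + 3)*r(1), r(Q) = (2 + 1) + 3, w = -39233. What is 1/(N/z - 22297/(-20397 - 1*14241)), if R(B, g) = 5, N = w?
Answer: -92368/75437911 ≈ -0.0012244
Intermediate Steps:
N = -39233
r(Q) = 6 (r(Q) = 3 + 3 = 6)
z = 48 (z = (5 + 3)*6 = 8*6 = 48)
1/(N/z - 22297/(-20397 - 1*14241)) = 1/(-39233/48 - 22297/(-20397 - 1*14241)) = 1/(-39233*1/48 - 22297/(-20397 - 14241)) = 1/(-39233/48 - 22297/(-34638)) = 1/(-39233/48 - 22297*(-1/34638)) = 1/(-39233/48 + 22297/34638) = 1/(-75437911/92368) = -92368/75437911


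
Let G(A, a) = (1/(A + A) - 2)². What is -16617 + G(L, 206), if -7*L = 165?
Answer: -1809146411/108900 ≈ -16613.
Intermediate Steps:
L = -165/7 (L = -⅐*165 = -165/7 ≈ -23.571)
G(A, a) = (-2 + 1/(2*A))² (G(A, a) = (1/(2*A) - 2)² = (-2 + 1/(2*A))²)
-16617 + G(L, 206) = -16617 + (-1 + 4*(-165/7))²/(4*(-165/7)²) = -16617 + (¼)*(49/27225)*(-1 - 660/7)² = -16617 + (¼)*(49/27225)*(-667/7)² = -16617 + (¼)*(49/27225)*(444889/49) = -16617 + 444889/108900 = -1809146411/108900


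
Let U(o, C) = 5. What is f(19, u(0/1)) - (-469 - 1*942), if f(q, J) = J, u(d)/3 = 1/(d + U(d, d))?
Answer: 7058/5 ≈ 1411.6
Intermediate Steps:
u(d) = 3/(5 + d) (u(d) = 3/(d + 5) = 3/(5 + d))
f(19, u(0/1)) - (-469 - 1*942) = 3/(5 + 0/1) - (-469 - 1*942) = 3/(5 + 0*1) - (-469 - 942) = 3/(5 + 0) - 1*(-1411) = 3/5 + 1411 = 3*(⅕) + 1411 = ⅗ + 1411 = 7058/5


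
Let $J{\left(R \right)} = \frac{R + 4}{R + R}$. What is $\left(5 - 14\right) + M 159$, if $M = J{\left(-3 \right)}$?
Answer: $- \frac{71}{2} \approx -35.5$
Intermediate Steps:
$J{\left(R \right)} = \frac{4 + R}{2 R}$
$M = - \frac{1}{6}$ ($M = \frac{4 - 3}{2 \left(-3\right)} = \frac{1}{2} \left(- \frac{1}{3}\right) 1 = - \frac{1}{6} \approx -0.16667$)
$\left(5 - 14\right) + M 159 = \left(5 - 14\right) - \frac{53}{2} = -9 - \frac{53}{2} = - \frac{71}{2}$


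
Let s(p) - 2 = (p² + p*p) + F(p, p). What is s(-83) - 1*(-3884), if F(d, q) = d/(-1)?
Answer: 17747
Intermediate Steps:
F(d, q) = -d (F(d, q) = d*(-1) = -d)
s(p) = 2 - p + 2*p² (s(p) = 2 + ((p² + p*p) - p) = 2 + ((p² + p²) - p) = 2 + (2*p² - p) = 2 + (-p + 2*p²) = 2 - p + 2*p²)
s(-83) - 1*(-3884) = (2 - 1*(-83) + 2*(-83)²) - 1*(-3884) = (2 + 83 + 2*6889) + 3884 = (2 + 83 + 13778) + 3884 = 13863 + 3884 = 17747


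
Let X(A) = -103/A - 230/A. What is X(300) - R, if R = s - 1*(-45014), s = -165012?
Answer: 11999689/100 ≈ 1.2000e+5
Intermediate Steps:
X(A) = -333/A
R = -119998 (R = -165012 - 1*(-45014) = -165012 + 45014 = -119998)
X(300) - R = -333/300 - 1*(-119998) = -333*1/300 + 119998 = -111/100 + 119998 = 11999689/100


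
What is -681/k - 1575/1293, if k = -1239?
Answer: -118988/178003 ≈ -0.66846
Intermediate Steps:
-681/k - 1575/1293 = -681/(-1239) - 1575/1293 = -681*(-1/1239) - 1575*1/1293 = 227/413 - 525/431 = -118988/178003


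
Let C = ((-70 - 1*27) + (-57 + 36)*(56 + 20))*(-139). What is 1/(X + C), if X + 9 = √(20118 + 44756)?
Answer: 117659/27687248125 - √64874/55374496250 ≈ 4.2450e-6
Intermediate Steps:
X = -9 + √64874 (X = -9 + √(20118 + 44756) = -9 + √64874 ≈ 245.70)
C = 235327 (C = ((-70 - 27) - 21*76)*(-139) = (-97 - 1596)*(-139) = -1693*(-139) = 235327)
1/(X + C) = 1/((-9 + √64874) + 235327) = 1/(235318 + √64874)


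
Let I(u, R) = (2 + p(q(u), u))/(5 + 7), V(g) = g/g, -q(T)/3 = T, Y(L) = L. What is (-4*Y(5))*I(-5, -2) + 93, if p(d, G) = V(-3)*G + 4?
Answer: 274/3 ≈ 91.333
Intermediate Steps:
q(T) = -3*T
V(g) = 1
p(d, G) = 4 + G (p(d, G) = 1*G + 4 = G + 4 = 4 + G)
I(u, R) = ½ + u/12 (I(u, R) = (2 + (4 + u))/(5 + 7) = (6 + u)/12 = (6 + u)*(1/12) = ½ + u/12)
(-4*Y(5))*I(-5, -2) + 93 = (-4*5)*(½ + (1/12)*(-5)) + 93 = -20*(½ - 5/12) + 93 = -20*1/12 + 93 = -5/3 + 93 = 274/3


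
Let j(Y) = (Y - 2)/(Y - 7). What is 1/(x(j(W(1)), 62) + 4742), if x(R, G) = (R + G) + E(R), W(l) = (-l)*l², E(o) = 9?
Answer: 8/38507 ≈ 0.00020775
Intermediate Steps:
W(l) = -l³
j(Y) = (-2 + Y)/(-7 + Y)
x(R, G) = 9 + G + R (x(R, G) = (R + G) + 9 = (G + R) + 9 = 9 + G + R)
1/(x(j(W(1)), 62) + 4742) = 1/((9 + 62 + (-2 - 1*1³)/(-7 - 1*1³)) + 4742) = 1/((9 + 62 + (-2 - 1*1)/(-7 - 1*1)) + 4742) = 1/((9 + 62 + (-2 - 1)/(-7 - 1)) + 4742) = 1/((9 + 62 - 3/(-8)) + 4742) = 1/((9 + 62 - ⅛*(-3)) + 4742) = 1/((9 + 62 + 3/8) + 4742) = 1/(571/8 + 4742) = 1/(38507/8) = 8/38507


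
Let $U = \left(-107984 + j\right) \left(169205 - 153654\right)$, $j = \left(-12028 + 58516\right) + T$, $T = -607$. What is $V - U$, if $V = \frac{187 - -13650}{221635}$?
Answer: $\frac{214047049409992}{221635} \approx 9.6576 \cdot 10^{8}$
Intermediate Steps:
$j = 45881$ ($j = \left(-12028 + 58516\right) - 607 = 46488 - 607 = 45881$)
$U = -965763753$ ($U = \left(-107984 + 45881\right) \left(169205 - 153654\right) = \left(-62103\right) 15551 = -965763753$)
$V = \frac{13837}{221635}$ ($V = \left(187 + 13650\right) \frac{1}{221635} = 13837 \cdot \frac{1}{221635} = \frac{13837}{221635} \approx 0.062431$)
$V - U = \frac{13837}{221635} - -965763753 = \frac{13837}{221635} + 965763753 = \frac{214047049409992}{221635}$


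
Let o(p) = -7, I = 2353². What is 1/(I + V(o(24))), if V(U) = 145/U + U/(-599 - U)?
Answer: 4144/22943621905 ≈ 1.8062e-7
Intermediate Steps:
I = 5536609
1/(I + V(o(24))) = 1/(5536609 + (86855 - 1*(-7)² + 145*(-7))/((-7)*(599 - 7))) = 1/(5536609 - ⅐*(86855 - 1*49 - 1015)/592) = 1/(5536609 - ⅐*1/592*(86855 - 49 - 1015)) = 1/(5536609 - ⅐*1/592*85791) = 1/(5536609 - 85791/4144) = 1/(22943621905/4144) = 4144/22943621905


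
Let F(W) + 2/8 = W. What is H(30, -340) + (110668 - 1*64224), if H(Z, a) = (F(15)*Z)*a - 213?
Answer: -104219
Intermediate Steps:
F(W) = -¼ + W
H(Z, a) = -213 + 59*Z*a/4 (H(Z, a) = ((-¼ + 15)*Z)*a - 213 = (59*Z/4)*a - 213 = 59*Z*a/4 - 213 = -213 + 59*Z*a/4)
H(30, -340) + (110668 - 1*64224) = (-213 + (59/4)*30*(-340)) + (110668 - 1*64224) = (-213 - 150450) + (110668 - 64224) = -150663 + 46444 = -104219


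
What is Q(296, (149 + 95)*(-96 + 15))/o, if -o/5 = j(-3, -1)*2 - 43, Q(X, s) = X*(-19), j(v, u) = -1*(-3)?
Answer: -152/5 ≈ -30.400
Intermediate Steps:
j(v, u) = 3
Q(X, s) = -19*X
o = 185 (o = -5*(3*2 - 43) = -5*(6 - 43) = -5*(-37) = 185)
Q(296, (149 + 95)*(-96 + 15))/o = -19*296/185 = -5624*1/185 = -152/5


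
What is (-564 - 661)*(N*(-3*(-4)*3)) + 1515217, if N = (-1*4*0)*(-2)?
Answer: 1515217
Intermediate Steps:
N = 0 (N = -4*0*(-2) = 0*(-2) = 0)
(-564 - 661)*(N*(-3*(-4)*3)) + 1515217 = (-564 - 661)*(0*(-3*(-4)*3)) + 1515217 = -0*12*3 + 1515217 = -0*36 + 1515217 = -1225*0 + 1515217 = 0 + 1515217 = 1515217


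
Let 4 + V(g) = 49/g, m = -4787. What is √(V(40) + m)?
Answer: I*√1915910/20 ≈ 69.208*I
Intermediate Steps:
V(g) = -4 + 49/g
√(V(40) + m) = √((-4 + 49/40) - 4787) = √(-111/40 - 4787) = √(-191591/40) = I*√1915910/20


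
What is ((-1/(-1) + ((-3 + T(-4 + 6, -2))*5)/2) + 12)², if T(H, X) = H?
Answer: 441/4 ≈ 110.25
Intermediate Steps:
((-1/(-1) + ((-3 + T(-4 + 6, -2))*5)/2) + 12)² = ((-1/(-1) + ((-3 + (-4 + 6))*5)/2) + 12)² = ((-1*(-1) + ((-3 + 2)*5)*(½)) + 12)² = ((1 - 1*5*(½)) + 12)² = ((1 - 5*½) + 12)² = ((1 - 5/2) + 12)² = (-3/2 + 12)² = (21/2)² = 441/4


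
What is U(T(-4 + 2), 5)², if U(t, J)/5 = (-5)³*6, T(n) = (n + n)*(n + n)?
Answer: 14062500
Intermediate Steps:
T(n) = 4*n² (T(n) = (2*n)*(2*n) = 4*n²)
U(t, J) = -3750 (U(t, J) = 5*((-5)³*6) = 5*(-125*6) = 5*(-750) = -3750)
U(T(-4 + 2), 5)² = (-3750)² = 14062500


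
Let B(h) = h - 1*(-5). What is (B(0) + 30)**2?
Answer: 1225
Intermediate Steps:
B(h) = 5 + h (B(h) = h + 5 = 5 + h)
(B(0) + 30)**2 = ((5 + 0) + 30)**2 = (5 + 30)**2 = 35**2 = 1225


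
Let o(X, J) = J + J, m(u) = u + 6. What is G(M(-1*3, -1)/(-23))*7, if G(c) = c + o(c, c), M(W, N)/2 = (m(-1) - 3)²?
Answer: -168/23 ≈ -7.3043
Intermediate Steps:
m(u) = 6 + u
o(X, J) = 2*J
M(W, N) = 8 (M(W, N) = 2*((6 - 1) - 3)² = 2*(5 - 3)² = 2*2² = 2*4 = 8)
G(c) = 3*c (G(c) = c + 2*c = 3*c)
G(M(-1*3, -1)/(-23))*7 = (3*(8/(-23)))*7 = (3*(8*(-1/23)))*7 = (3*(-8/23))*7 = -24/23*7 = -168/23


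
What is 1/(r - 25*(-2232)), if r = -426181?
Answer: -1/370381 ≈ -2.6999e-6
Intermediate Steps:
1/(r - 25*(-2232)) = 1/(-426181 - 25*(-2232)) = 1/(-426181 + 55800) = 1/(-370381) = -1/370381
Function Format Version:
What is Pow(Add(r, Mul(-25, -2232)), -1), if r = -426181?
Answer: Rational(-1, 370381) ≈ -2.6999e-6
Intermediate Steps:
Pow(Add(r, Mul(-25, -2232)), -1) = Pow(Add(-426181, Mul(-25, -2232)), -1) = Pow(Add(-426181, 55800), -1) = Pow(-370381, -1) = Rational(-1, 370381)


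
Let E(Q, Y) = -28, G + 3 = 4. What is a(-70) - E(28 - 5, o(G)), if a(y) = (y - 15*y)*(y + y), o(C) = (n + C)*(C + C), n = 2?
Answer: -137172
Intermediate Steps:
G = 1 (G = -3 + 4 = 1)
o(C) = 2*C*(2 + C) (o(C) = (2 + C)*(C + C) = (2 + C)*(2*C) = 2*C*(2 + C))
a(y) = -28*y² (a(y) = (-14*y)*(2*y) = -28*y²)
a(-70) - E(28 - 5, o(G)) = -28*(-70)² - 1*(-28) = -28*4900 + 28 = -137200 + 28 = -137172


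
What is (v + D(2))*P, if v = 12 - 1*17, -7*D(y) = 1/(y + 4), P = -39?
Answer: 2743/14 ≈ 195.93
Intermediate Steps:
D(y) = -1/(7*(4 + y)) (D(y) = -1/(7*(y + 4)) = -1/(7*(4 + y)))
v = -5 (v = 12 - 17 = -5)
(v + D(2))*P = (-5 - 1/(28 + 7*2))*(-39) = (-5 - 1/(28 + 14))*(-39) = (-5 - 1/42)*(-39) = -211/42*(-39) = 2743/14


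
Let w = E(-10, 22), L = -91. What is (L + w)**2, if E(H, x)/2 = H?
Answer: 12321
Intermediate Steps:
E(H, x) = 2*H
w = -20 (w = 2*(-10) = -20)
(L + w)**2 = (-91 - 20)**2 = (-111)**2 = 12321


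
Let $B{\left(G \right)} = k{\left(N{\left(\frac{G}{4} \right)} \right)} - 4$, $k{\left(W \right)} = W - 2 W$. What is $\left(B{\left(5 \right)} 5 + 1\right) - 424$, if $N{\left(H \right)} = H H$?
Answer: $- \frac{7213}{16} \approx -450.81$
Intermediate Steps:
$N{\left(H \right)} = H^{2}$
$k{\left(W \right)} = - W$
$B{\left(G \right)} = -4 - \frac{G^{2}}{16}$ ($B{\left(G \right)} = - \left(\frac{G}{4}\right)^{2} - 4 = - \frac{G^{2}}{16} - 4 = -4 - \frac{G^{2}}{16}$)
$\left(B{\left(5 \right)} 5 + 1\right) - 424 = \left(\left(-4 - \frac{5^{2}}{16}\right) 5 + 1\right) - 424 = \left(\left(-4 - \frac{25}{16}\right) 5 + 1\right) - 424 = \left(\left(- \frac{89}{16}\right) 5 + 1\right) - 424 = \left(- \frac{445}{16} + 1\right) - 424 = - \frac{429}{16} - 424 = - \frac{7213}{16}$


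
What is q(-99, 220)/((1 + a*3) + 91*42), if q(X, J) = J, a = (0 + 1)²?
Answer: 110/1913 ≈ 0.057501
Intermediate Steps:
a = 1 (a = 1² = 1)
q(-99, 220)/((1 + a*3) + 91*42) = 220/((1 + 1*3) + 91*42) = 220/((1 + 3) + 3822) = 220/(4 + 3822) = 220/3826 = 220*(1/3826) = 110/1913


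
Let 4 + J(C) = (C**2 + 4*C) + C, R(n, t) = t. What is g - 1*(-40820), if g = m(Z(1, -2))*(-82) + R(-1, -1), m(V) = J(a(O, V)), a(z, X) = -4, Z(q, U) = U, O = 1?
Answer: 41475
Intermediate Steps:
J(C) = -4 + C**2 + 5*C (J(C) = -4 + ((C**2 + 4*C) + C) = -4 + (C**2 + 5*C) = -4 + C**2 + 5*C)
m(V) = -8 (m(V) = -4 + (-4)**2 + 5*(-4) = -4 + 16 - 20 = -8)
g = 655 (g = -8*(-82) - 1 = 656 - 1 = 655)
g - 1*(-40820) = 655 - 1*(-40820) = 655 + 40820 = 41475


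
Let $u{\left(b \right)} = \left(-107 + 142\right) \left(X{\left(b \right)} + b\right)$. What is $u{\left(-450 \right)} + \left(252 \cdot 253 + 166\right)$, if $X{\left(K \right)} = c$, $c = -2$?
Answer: $48102$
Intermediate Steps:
$X{\left(K \right)} = -2$
$u{\left(b \right)} = -70 + 35 b$ ($u{\left(b \right)} = \left(-107 + 142\right) \left(-2 + b\right) = 35 \left(-2 + b\right) = -70 + 35 b$)
$u{\left(-450 \right)} + \left(252 \cdot 253 + 166\right) = \left(-70 + 35 \left(-450\right)\right) + \left(252 \cdot 253 + 166\right) = \left(-70 - 15750\right) + \left(63756 + 166\right) = -15820 + 63922 = 48102$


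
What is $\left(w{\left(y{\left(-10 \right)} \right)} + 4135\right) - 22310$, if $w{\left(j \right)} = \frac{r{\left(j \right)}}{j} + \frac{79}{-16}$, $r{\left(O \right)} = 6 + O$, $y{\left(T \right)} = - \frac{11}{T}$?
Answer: $- \frac{3198533}{176} \approx -18173.0$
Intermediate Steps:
$w{\left(j \right)} = - \frac{79}{16} + \frac{6 + j}{j}$ ($w{\left(j \right)} = \frac{6 + j}{j} + \frac{79}{-16} = \frac{6 + j}{j} + 79 \left(- \frac{1}{16}\right) = \frac{6 + j}{j} - \frac{79}{16} = - \frac{79}{16} + \frac{6 + j}{j}$)
$\left(w{\left(y{\left(-10 \right)} \right)} + 4135\right) - 22310 = \left(\left(- \frac{63}{16} + \frac{6}{\left(-11\right) \frac{1}{-10}}\right) + 4135\right) - 22310 = \left(\left(- \frac{63}{16} + \frac{6}{\left(-11\right) \left(- \frac{1}{10}\right)}\right) + 4135\right) - 22310 = \left(\left(- \frac{63}{16} + \frac{6}{\frac{11}{10}}\right) + 4135\right) - 22310 = \left(\left(- \frac{63}{16} + 6 \cdot \frac{10}{11}\right) + 4135\right) - 22310 = \left(\left(- \frac{63}{16} + \frac{60}{11}\right) + 4135\right) - 22310 = \left(\frac{267}{176} + 4135\right) - 22310 = \frac{728027}{176} - 22310 = - \frac{3198533}{176}$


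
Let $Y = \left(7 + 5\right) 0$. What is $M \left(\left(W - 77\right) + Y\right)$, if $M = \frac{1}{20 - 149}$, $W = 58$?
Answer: $\frac{19}{129} \approx 0.14729$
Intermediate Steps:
$M = - \frac{1}{129}$ ($M = \frac{1}{-129} = - \frac{1}{129} \approx -0.0077519$)
$Y = 0$ ($Y = 12 \cdot 0 = 0$)
$M \left(\left(W - 77\right) + Y\right) = - \frac{\left(58 - 77\right) + 0}{129} = - \frac{-19 + 0}{129} = \left(- \frac{1}{129}\right) \left(-19\right) = \frac{19}{129}$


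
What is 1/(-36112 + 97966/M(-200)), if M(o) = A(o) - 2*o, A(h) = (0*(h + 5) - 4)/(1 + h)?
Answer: -39802/1427582207 ≈ -2.7881e-5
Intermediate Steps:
A(h) = -4/(1 + h) (A(h) = (0*(5 + h) - 4)/(1 + h) = (0 - 4)/(1 + h) = -4/(1 + h))
M(o) = -4/(1 + o) - 2*o
1/(-36112 + 97966/M(-200)) = 1/(-36112 + 97966/((2*(-2 - 1*(-200)*(1 - 200))/(1 - 200)))) = 1/(-36112 + 97966/((2*(-2 - 1*(-200)*(-199))/(-199)))) = 1/(-36112 + 97966/((2*(-1/199)*(-2 - 39800)))) = 1/(-36112 + 97966/((2*(-1/199)*(-39802)))) = 1/(-36112 + 97966/(79604/199)) = 1/(-36112 + 97966*(199/79604)) = 1/(-36112 + 9747617/39802) = 1/(-1427582207/39802) = -39802/1427582207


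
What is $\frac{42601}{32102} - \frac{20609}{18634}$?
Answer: $\frac{4722747}{21363881} \approx 0.22106$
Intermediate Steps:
$\frac{42601}{32102} - \frac{20609}{18634} = \frac{4722747}{21363881}$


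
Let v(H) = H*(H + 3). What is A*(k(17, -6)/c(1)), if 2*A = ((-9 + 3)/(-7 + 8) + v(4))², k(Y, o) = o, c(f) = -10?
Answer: 726/5 ≈ 145.20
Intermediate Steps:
v(H) = H*(3 + H)
A = 242 (A = ((-9 + 3)/(-7 + 8) + 4*(3 + 4))²/2 = (-6/1 + 4*7)²/2 = (-6*1 + 28)²/2 = (-6 + 28)²/2 = (½)*22² = (½)*484 = 242)
A*(k(17, -6)/c(1)) = 242*(-6/(-10)) = 242*(-6*(-⅒)) = 242*(⅗) = 726/5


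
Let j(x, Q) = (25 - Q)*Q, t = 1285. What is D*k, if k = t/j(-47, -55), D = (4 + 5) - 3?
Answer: -771/440 ≈ -1.7523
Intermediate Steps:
j(x, Q) = Q*(25 - Q)
D = 6 (D = 9 - 3 = 6)
k = -257/880 (k = 1285/((-55*(25 - 1*(-55)))) = 1285/((-55*(25 + 55))) = 1285/((-55*80)) = 1285/(-4400) = 1285*(-1/4400) = -257/880 ≈ -0.29205)
D*k = 6*(-257/880) = -771/440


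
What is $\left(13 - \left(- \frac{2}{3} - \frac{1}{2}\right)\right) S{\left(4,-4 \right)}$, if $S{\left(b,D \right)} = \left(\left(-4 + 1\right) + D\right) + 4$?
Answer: $- \frac{85}{2} \approx -42.5$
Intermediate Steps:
$S{\left(b,D \right)} = 1 + D$ ($S{\left(b,D \right)} = \left(-3 + D\right) + 4 = 1 + D$)
$\left(13 - \left(- \frac{2}{3} - \frac{1}{2}\right)\right) S{\left(4,-4 \right)} = \left(13 - \left(- \frac{2}{3} - \frac{1}{2}\right)\right) \left(1 - 4\right) = \left(13 - \left(- \frac{2}{3} + \frac{6}{-12}\right)\right) \left(-3\right) = \left(13 + \left(\frac{2}{3} - - \frac{1}{2}\right)\right) \left(-3\right) = \left(13 + \left(\frac{2}{3} + \frac{1}{2}\right)\right) \left(-3\right) = \left(13 + \frac{7}{6}\right) \left(-3\right) = \frac{85}{6} \left(-3\right) = - \frac{85}{2}$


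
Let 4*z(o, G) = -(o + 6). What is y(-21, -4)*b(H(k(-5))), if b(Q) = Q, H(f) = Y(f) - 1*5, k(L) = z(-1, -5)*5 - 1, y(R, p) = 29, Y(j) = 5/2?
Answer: -145/2 ≈ -72.500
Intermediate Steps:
Y(j) = 5/2 (Y(j) = 5*(1/2) = 5/2)
z(o, G) = -3/2 - o/4 (z(o, G) = (-(o + 6))/4 = (-(6 + o))/4 = (-6 - o)/4 = -3/2 - o/4)
k(L) = -29/4 (k(L) = (-3/2 - 1/4*(-1))*5 - 1 = (-3/2 + 1/4)*5 - 1 = -5/4*5 - 1 = -25/4 - 1 = -29/4)
H(f) = -5/2 (H(f) = 5/2 - 1*5 = 5/2 - 5 = -5/2)
y(-21, -4)*b(H(k(-5))) = 29*(-5/2) = -145/2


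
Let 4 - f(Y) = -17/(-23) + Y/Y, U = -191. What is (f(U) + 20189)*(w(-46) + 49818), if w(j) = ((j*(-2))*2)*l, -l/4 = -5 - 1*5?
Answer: 1154495914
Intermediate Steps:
l = 40 (l = -4*(-5 - 1*5) = -4*(-5 - 5) = -4*(-10) = 40)
w(j) = -160*j (w(j) = ((j*(-2))*2)*40 = (-2*j*2)*40 = -4*j*40 = -160*j)
f(Y) = 52/23 (f(Y) = 4 - (-17/(-23) + Y/Y) = 4 - (-17*(-1/23) + 1) = 4 - (17/23 + 1) = 4 - 1*40/23 = 4 - 40/23 = 52/23)
(f(U) + 20189)*(w(-46) + 49818) = (52/23 + 20189)*(-160*(-46) + 49818) = 464399*(7360 + 49818)/23 = (464399/23)*57178 = 1154495914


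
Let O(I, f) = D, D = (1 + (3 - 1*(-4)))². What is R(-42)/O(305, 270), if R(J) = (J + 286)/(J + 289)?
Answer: 61/3952 ≈ 0.015435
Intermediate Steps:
D = 64 (D = (1 + (3 + 4))² = (1 + 7)² = 8² = 64)
O(I, f) = 64
R(J) = (286 + J)/(289 + J)
R(-42)/O(305, 270) = ((286 - 42)/(289 - 42))/64 = (244/247)*(1/64) = 61/3952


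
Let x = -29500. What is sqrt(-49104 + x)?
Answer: 2*I*sqrt(19651) ≈ 280.36*I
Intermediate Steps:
sqrt(-49104 + x) = sqrt(-49104 - 29500) = sqrt(-78604) = 2*I*sqrt(19651)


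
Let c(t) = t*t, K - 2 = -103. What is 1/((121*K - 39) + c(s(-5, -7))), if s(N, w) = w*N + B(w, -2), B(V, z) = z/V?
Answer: -49/539731 ≈ -9.0786e-5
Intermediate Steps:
K = -101 (K = 2 - 103 = -101)
s(N, w) = -2/w + N*w (s(N, w) = w*N - 2/w = N*w - 2/w = -2/w + N*w)
c(t) = t²
1/((121*K - 39) + c(s(-5, -7))) = 1/((121*(-101) - 39) + (-2/(-7) - 5*(-7))²) = 1/((-12221 - 39) + (-2*(-⅐) + 35)²) = 1/(-12260 + (2/7 + 35)²) = 1/(-12260 + (247/7)²) = 1/(-12260 + 61009/49) = 1/(-539731/49) = -49/539731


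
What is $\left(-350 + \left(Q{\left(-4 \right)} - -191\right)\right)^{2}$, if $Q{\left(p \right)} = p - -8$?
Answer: $24025$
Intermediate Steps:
$Q{\left(p \right)} = 8 + p$ ($Q{\left(p \right)} = p + 8 = 8 + p$)
$\left(-350 + \left(Q{\left(-4 \right)} - -191\right)\right)^{2} = \left(-350 + \left(\left(8 - 4\right) - -191\right)\right)^{2} = \left(-350 + \left(4 + 191\right)\right)^{2} = \left(-350 + 195\right)^{2} = \left(-155\right)^{2} = 24025$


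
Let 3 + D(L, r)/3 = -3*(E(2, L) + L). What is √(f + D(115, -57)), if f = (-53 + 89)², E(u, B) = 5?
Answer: 3*√23 ≈ 14.387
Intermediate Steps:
f = 1296 (f = 36² = 1296)
D(L, r) = -54 - 9*L (D(L, r) = -9 + 3*(-3*(5 + L)) = -9 + 3*(-15 - 3*L) = -9 + (-45 - 9*L) = -54 - 9*L)
√(f + D(115, -57)) = √(1296 + (-54 - 9*115)) = √(1296 + (-54 - 1035)) = √(1296 - 1089) = √207 = 3*√23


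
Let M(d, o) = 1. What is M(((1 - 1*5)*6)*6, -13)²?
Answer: 1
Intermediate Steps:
M(((1 - 1*5)*6)*6, -13)² = 1² = 1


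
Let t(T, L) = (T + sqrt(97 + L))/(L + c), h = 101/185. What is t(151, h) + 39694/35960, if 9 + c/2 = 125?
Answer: 1356109087/773517580 + sqrt(3338510)/43021 ≈ 1.7956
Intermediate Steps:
h = 101/185 (h = 101*(1/185) = 101/185 ≈ 0.54595)
c = 232 (c = -18 + 2*125 = -18 + 250 = 232)
t(T, L) = (T + sqrt(97 + L))/(232 + L) (t(T, L) = (T + sqrt(97 + L))/(L + 232) = (T + sqrt(97 + L))/(232 + L))
t(151, h) + 39694/35960 = (151 + sqrt(97 + 101/185))/(232 + 101/185) + 39694/35960 = (151 + sqrt(18046/185))/(43021/185) + 39694*(1/35960) = 185*(151 + sqrt(3338510)/185)/43021 + 19847/17980 = (27935/43021 + sqrt(3338510)/43021) + 19847/17980 = 1356109087/773517580 + sqrt(3338510)/43021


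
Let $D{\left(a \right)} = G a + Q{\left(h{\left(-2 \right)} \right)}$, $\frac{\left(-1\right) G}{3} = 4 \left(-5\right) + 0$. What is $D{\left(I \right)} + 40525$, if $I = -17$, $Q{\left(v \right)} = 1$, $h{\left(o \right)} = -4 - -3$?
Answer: $39506$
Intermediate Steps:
$G = 60$ ($G = - 3 \left(4 \left(-5\right) + 0\right) = - 3 \left(-20 + 0\right) = \left(-3\right) \left(-20\right) = 60$)
$h{\left(o \right)} = -1$ ($h{\left(o \right)} = -4 + 3 = -1$)
$D{\left(a \right)} = 1 + 60 a$ ($D{\left(a \right)} = 60 a + 1 = 1 + 60 a$)
$D{\left(I \right)} + 40525 = \left(1 + 60 \left(-17\right)\right) + 40525 = \left(1 - 1020\right) + 40525 = -1019 + 40525 = 39506$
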